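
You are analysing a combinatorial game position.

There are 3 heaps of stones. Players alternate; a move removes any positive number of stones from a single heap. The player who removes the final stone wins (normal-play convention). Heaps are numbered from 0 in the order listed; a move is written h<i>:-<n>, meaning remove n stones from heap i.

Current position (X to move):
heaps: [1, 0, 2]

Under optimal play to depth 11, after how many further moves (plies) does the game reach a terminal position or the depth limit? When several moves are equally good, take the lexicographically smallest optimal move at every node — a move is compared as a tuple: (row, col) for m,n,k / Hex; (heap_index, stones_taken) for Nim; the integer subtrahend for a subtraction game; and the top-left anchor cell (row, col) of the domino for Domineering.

[(1,0,2)] X move#1: h0:-1:-1/(0,0,2), h2:-1:+1/(1,0,1)*, h2:-2:-1/(1,0,0)
[(1,0,1)] O move#2: h0:-1:-1/(0,0,1)*, h2:-1:-1/(1,0,0)
[(0,0,1)] X move#3: h2:-1:+1/(0,0,0)*
[(0,0,0)] end (terminal -1, O#4); searched (1,0,2) to 11

PV length from [(1,0,2)]: 3 plies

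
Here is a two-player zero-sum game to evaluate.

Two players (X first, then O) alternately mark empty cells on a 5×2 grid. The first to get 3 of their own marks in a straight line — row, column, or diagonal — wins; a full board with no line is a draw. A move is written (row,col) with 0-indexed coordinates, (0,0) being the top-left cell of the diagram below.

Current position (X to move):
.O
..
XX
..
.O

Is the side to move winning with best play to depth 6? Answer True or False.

ply 1, X at .O/../XX/../.O | (0,0)=+0→XO/../XX/../.O; (1,0)=+1→.O/X./XX/../.O*; (1,1)=+1→.O/.X/XX/../.O; (3,0)=+1→.O/../XX/X./.O; (3,1)=+1→.O/../XX/.X/.O; (4,0)=+0→.O/../XX/../XO
ply 2, O at .O/X./XX/../.O | (0,0)=-1→OO/X./XX/../.O*; (1,1)=-1→.O/XO/XX/../.O; (3,0)=-1→.O/X./XX/O./.O; (3,1)=-1→.O/X./XX/.O/.O; (4,0)=-1→.O/X./XX/../OO
ply 3, X at OO/X./XX/../.O | (1,1)=+1→OO/XX/XX/../.O*; (3,0)=+1→OO/X./XX/X./.O; (3,1)=+1→OO/X./XX/.X/.O; (4,0)=+0→OO/X./XX/../XO
ply 4, O at OO/XX/XX/../.O | (3,0)=-1→OO/XX/XX/O./.O*; (3,1)=-1→OO/XX/XX/.O/.O; (4,0)=-1→OO/XX/XX/../OO
ply 5, X at OO/XX/XX/O./.O | (3,1)=+1→OO/XX/XX/OX/.O*; (4,0)=+0→OO/XX/XX/O./XO
ply 6: OO/XX/XX/OX/.O is terminal -1 (O); from .O/../XX/../.O depth 6

X winning at [.O/../XX/../.O]: True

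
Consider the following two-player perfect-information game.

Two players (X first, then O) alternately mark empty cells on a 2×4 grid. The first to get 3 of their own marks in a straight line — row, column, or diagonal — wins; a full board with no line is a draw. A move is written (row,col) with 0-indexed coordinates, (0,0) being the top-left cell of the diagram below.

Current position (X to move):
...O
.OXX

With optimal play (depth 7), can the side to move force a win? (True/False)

[...O/.OXX] X move#1: (0,0):+0/X..O/.OXX*, (0,1):+0/.X.O/.OXX, (0,2):+0/..XO/.OXX, (1,0):+0/...O/XOXX
[X..O/.OXX] O move#2: (0,1):+0/XO.O/.OXX*, (0,2):+0/X.OO/.OXX, (1,0):+0/X..O/OOXX
[XO.O/.OXX] X move#3: (0,2):+0/XOXO/.OXX*, (1,0):-1/XO.O/XOXX
[XOXO/.OXX] O move#4: (1,0):+0/XOXO/OOXX*
[XOXO/OOXX] end (terminal +0, X#5); searched ...O/.OXX to 7

X winning at [...O/.OXX]: False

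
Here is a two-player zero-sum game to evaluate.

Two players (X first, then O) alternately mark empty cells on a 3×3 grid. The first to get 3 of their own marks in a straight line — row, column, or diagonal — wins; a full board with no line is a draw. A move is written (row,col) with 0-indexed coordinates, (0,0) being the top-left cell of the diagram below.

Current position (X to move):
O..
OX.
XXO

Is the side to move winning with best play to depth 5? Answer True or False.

ply 1, X at O../OX./XXO | (0,1)=+1→OX./OX./XXO*; (0,2)=+1→O.X/OX./XXO; (1,2)=+1→O../OXX/XXO
ply 2: OX./OX./XXO is terminal -1 (O); from O../OX./XXO depth 5

X winning at [O../OX./XXO]: True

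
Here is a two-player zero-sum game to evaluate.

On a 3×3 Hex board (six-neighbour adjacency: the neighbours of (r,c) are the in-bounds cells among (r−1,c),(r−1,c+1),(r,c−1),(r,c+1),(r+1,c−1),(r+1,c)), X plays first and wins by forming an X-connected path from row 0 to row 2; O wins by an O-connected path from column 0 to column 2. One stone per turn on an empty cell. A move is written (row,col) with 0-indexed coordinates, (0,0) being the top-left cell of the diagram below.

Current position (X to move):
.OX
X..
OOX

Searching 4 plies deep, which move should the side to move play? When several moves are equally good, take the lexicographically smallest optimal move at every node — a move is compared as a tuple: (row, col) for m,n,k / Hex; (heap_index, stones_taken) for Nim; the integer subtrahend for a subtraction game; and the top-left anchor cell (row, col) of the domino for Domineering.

[.OX/X../OOX] X move#1: (0,0):-1/XOX/X../OOX, (1,1):-1/.OX/XX./OOX, (1,2):+1/.OX/X.X/OOX*
[.OX/X.X/OOX] end (terminal -1, O#2); searched .OX/X../OOX to 4

X's best at [.OX/X../OOX]: (1,2)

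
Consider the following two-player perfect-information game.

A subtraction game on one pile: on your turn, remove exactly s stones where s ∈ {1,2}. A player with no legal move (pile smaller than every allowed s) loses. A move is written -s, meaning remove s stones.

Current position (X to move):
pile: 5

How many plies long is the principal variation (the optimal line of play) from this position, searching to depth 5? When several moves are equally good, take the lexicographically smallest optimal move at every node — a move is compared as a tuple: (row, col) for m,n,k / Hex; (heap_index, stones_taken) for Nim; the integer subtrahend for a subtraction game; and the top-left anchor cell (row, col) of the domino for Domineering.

PV length from [5]: 3 plies

[5] X move#1: -1:-1/4, -2:+1/3*
[3] O move#2: -1:-1/2*, -2:-1/1
[2] X move#3: -1:-1/1, -2:+1/0*
[0] end (terminal -1, O#4); searched 5 to 5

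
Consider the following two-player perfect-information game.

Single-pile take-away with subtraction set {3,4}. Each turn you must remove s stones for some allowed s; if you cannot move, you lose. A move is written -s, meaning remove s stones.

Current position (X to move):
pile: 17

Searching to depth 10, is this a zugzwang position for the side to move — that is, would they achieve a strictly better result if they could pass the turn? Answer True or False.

p1 X@[17]: -3[14]+1* -4[13]-1
p2 O@[14]: -3[11]-1* -4[10]-1
p3 X@[11]: -3[8]+1* -4[7]+1
p4 O@[8]: -3[5]-1* -4[4]-1
p5 X@[5]: -3[2]+1* -4[1]+1
p6 O@[2] terminal -1; root [17] d10
suppose X passes — search the same position with O to move:
pass> p1 O@[17]: -3[14]+1* -4[13]-1
pass> p2 X@[14]: -3[11]-1* -4[10]-1
pass> p3 O@[11]: -3[8]+1* -4[7]+1
pass> p4 X@[8]: -3[5]-1* -4[4]-1
pass> p5 O@[5]: -3[2]+1* -4[1]+1
pass> p6 X@[2] terminal -1; root [17] d10
for X: play +1, pass -1

zugzwang(17, X) = False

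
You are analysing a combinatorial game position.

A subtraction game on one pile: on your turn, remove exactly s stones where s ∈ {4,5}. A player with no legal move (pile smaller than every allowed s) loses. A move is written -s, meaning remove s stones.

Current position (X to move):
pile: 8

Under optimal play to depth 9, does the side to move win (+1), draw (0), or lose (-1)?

value(8, X) = +1

ply 1, X at 8 | -4=-1→4; -5=+1→3*
ply 2: 3 is terminal -1 (O); from 8 depth 9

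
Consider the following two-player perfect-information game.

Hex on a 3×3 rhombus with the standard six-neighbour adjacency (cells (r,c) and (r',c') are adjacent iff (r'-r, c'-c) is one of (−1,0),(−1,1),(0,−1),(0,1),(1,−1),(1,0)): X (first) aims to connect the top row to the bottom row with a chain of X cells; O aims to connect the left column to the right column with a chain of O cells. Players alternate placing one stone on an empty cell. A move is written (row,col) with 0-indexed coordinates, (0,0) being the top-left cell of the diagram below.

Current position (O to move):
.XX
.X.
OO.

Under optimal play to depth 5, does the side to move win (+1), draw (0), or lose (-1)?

ply 1, O at .XX/.X./OO. | (0,0)=+1→OXX/.X./OO.*; (1,0)=+1→.XX/OX./OO.; (1,2)=+1→.XX/.XO/OO.; (2,2)=+1→.XX/.X./OOO
ply 2, X at OXX/.X./OO. | (1,0)=-1→OXX/XX./OO.*; (1,2)=-1→OXX/.XX/OO.; (2,2)=-1→OXX/.X./OOX
ply 3, O at OXX/XX./OO. | (1,2)=+1→OXX/XXO/OO.*; (2,2)=+1→OXX/XX./OOO
ply 4: OXX/XXO/OO. is terminal -1 (X); from .XX/.X./OO. depth 5

value(.XX/.X./OO., O) = +1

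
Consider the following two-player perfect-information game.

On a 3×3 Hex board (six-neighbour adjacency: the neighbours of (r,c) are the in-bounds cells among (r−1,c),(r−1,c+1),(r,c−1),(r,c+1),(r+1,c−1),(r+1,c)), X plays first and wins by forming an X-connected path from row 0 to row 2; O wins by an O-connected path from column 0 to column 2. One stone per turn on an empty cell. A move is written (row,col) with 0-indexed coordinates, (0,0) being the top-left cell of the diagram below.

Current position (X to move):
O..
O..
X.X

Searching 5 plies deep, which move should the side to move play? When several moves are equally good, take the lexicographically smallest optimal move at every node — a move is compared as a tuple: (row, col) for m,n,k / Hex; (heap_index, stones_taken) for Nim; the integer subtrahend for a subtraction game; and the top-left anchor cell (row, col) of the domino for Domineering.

ply 1, X at O../O../X.X | (0,1)=-1→OX./O../X.X; (0,2)=+1→O.X/O../X.X*; (1,1)=+1→O../OX./X.X; (1,2)=-1→O../O.X/X.X; (2,1)=-1→O../O../XXX
ply 2, O at O.X/O../X.X | (0,1)=-1→OOX/O../X.X*; (1,1)=-1→O.X/OO./X.X; (1,2)=-1→O.X/O.O/X.X; (2,1)=-1→O.X/O../XOX
ply 3, X at OOX/O../X.X | (1,1)=+1→OOX/OX./X.X*; (1,2)=+1→OOX/O.X/X.X; (2,1)=+1→OOX/O../XXX
ply 4: OOX/OX./X.X is terminal -1 (O); from O../O../X.X depth 5

X's best at [O../O../X.X]: (0,2)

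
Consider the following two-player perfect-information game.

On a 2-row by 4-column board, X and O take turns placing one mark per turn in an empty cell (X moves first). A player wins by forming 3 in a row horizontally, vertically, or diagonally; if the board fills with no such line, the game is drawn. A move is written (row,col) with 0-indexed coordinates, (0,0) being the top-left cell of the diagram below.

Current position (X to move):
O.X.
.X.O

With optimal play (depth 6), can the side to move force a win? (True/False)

[O.X./.X.O] X move#1: (0,1):+0/OXX./.X.O*, (0,3):+0/O.XX/.X.O, (1,0):+0/O.X./XX.O, (1,2):+0/O.X./.XXO
[OXX./.X.O] O move#2: (0,3):+0/OXXO/.X.O*, (1,0):-1/OXX./OX.O, (1,2):-1/OXX./.XOO
[OXXO/.X.O] X move#3: (1,0):+0/OXXO/XX.O*, (1,2):+0/OXXO/.XXO
[OXXO/XX.O] O move#4: (1,2):+0/OXXO/XXOO*
[OXXO/XXOO] end (terminal +0, X#5); searched O.X./.X.O to 6

X winning at [O.X./.X.O]: False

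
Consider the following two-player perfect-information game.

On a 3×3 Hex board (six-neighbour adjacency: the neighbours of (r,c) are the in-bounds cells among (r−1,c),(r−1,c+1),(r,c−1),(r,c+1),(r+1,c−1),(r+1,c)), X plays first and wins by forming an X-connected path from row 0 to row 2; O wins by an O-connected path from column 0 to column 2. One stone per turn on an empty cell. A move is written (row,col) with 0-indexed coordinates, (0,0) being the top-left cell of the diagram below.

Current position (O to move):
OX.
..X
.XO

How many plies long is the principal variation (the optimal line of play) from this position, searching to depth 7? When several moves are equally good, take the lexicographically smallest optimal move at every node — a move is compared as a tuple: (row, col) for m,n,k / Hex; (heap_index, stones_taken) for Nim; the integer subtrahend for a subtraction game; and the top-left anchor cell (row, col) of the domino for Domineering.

ply 1, O at OX./..X/.XO | (0,2)=-1→OXO/..X/.XO*; (1,0)=-1→OX./O.X/.XO; (1,1)=-1→OX./.OX/.XO; (2,0)=-1→OX./..X/OXO
ply 2, X at OXO/..X/.XO | (1,0)=+1→OXO/X.X/.XO*; (1,1)=+1→OXO/.XX/.XO; (2,0)=+1→OXO/..X/XXO
ply 3, O at OXO/X.X/.XO | (1,1)=-1→OXO/XOX/.XO*; (2,0)=-1→OXO/X.X/OXO
ply 4, X at OXO/XOX/.XO | (2,0)=+1→OXO/XOX/XXO*
ply 5: OXO/XOX/XXO is terminal -1 (O); from OX./..X/.XO depth 7

PV length from [OX./..X/.XO]: 4 plies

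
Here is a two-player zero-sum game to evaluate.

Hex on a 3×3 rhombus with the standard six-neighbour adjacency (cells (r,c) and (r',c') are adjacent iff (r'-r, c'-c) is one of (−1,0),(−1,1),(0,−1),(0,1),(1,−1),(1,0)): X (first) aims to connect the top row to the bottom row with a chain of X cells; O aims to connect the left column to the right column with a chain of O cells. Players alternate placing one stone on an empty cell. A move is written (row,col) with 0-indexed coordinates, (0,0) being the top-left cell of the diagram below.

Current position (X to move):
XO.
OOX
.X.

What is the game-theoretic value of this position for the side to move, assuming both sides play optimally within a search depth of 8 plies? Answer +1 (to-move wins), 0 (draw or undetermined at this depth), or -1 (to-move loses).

[XO./OOX/.X.] X move#1: (0,2):+1/XOX/OOX/.X.*, (2,0):-1/XO./OOX/XX., (2,2):-1/XO./OOX/.XX
[XOX/OOX/.X.] end (terminal -1, O#2); searched XO./OOX/.X. to 8

value(XO./OOX/.X., X) = +1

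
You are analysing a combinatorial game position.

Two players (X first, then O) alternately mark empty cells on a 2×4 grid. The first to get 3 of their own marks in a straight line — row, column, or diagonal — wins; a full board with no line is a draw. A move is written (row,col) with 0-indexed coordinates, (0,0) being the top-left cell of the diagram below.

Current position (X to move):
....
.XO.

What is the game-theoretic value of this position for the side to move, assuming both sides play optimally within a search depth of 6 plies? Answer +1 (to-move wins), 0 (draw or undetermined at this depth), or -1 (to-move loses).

ply 1, X at ..../.XO. | (0,0)=+0→X.../.XO.*; (0,1)=+0→.X../.XO.; (0,2)=+0→..X./.XO.; (0,3)=+0→...X/.XO.; (1,0)=+0→..../XXO.; (1,3)=+0→..../.XOX
ply 2, O at X.../.XO. | (0,1)=+0→XO../.XO.*; (0,2)=+0→X.O./.XO.; (0,3)=+0→X..O/.XO.; (1,0)=+0→X.../OXO.; (1,3)=+0→X.../.XOO
ply 3, X at XO../.XO. | (0,2)=+0→XOX./.XO.*; (0,3)=+0→XO.X/.XO.; (1,0)=+0→XO../XXO.; (1,3)=+0→XO../.XOX
ply 4, O at XOX./.XO. | (0,3)=+0→XOXO/.XO.*; (1,0)=+0→XOX./OXO.; (1,3)=+0→XOX./.XOO
ply 5, X at XOXO/.XO. | (1,0)=+0→XOXO/XXO.*; (1,3)=+0→XOXO/.XOX
ply 6, O at XOXO/XXO. | (1,3)=+0→XOXO/XXOO*
ply 7: XOXO/XXOO is terminal +0 (X); from ..../.XO. depth 6

value(..../.XO., X) = 0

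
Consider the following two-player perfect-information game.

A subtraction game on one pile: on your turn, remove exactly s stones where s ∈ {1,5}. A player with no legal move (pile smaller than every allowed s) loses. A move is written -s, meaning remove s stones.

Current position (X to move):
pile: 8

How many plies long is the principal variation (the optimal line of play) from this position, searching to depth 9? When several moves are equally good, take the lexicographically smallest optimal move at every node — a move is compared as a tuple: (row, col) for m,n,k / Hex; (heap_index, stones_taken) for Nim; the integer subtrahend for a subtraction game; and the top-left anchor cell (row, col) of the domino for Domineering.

PV length from [8]: 8 plies

p1 X@[8]: -1[7]-1* -5[3]-1
p2 O@[7]: -1[6]+1* -5[2]+1
p3 X@[6]: -1[5]-1* -5[1]-1
p4 O@[5]: -1[4]+1* -5[0]+1
p5 X@[4]: -1[3]-1*
p6 O@[3]: -1[2]+1*
p7 X@[2]: -1[1]-1*
p8 O@[1]: -1[0]+1*
p9 X@[0] terminal -1; root [8] d9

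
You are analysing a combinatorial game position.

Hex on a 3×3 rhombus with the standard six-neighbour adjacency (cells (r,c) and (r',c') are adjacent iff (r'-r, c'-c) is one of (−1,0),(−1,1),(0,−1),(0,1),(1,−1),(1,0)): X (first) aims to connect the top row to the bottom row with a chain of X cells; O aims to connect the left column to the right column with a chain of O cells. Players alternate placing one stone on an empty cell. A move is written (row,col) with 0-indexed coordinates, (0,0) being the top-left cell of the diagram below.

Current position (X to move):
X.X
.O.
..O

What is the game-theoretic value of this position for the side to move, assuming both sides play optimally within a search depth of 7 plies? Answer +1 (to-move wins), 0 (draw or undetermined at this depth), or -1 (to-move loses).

p1 X@[X.X/.O./..O]: (0,1)[XXX/.O./..O]-1* (1,0)[X.X/XO./..O]-1 (1,2)[X.X/.OX/..O]-1 (2,0)[X.X/.O./X.O]-1 (2,1)[X.X/.O./.XO]-1
p2 O@[XXX/.O./..O]: (1,0)[XXX/OO./..O]+1* (1,2)[XXX/.OO/..O]+1 (2,0)[XXX/.O./O.O]+1 (2,1)[XXX/.O./.OO]+1
p3 X@[XXX/OO./..O]: (1,2)[XXX/OOX/..O]-1* (2,0)[XXX/OO./X.O]-1 (2,1)[XXX/OO./.XO]-1
p4 O@[XXX/OOX/..O]: (2,0)[XXX/OOX/O.O]-1 (2,1)[XXX/OOX/.OO]+1*
p5 X@[XXX/OOX/.OO] terminal -1; root [X.X/.O./..O] d7

value(X.X/.O./..O, X) = -1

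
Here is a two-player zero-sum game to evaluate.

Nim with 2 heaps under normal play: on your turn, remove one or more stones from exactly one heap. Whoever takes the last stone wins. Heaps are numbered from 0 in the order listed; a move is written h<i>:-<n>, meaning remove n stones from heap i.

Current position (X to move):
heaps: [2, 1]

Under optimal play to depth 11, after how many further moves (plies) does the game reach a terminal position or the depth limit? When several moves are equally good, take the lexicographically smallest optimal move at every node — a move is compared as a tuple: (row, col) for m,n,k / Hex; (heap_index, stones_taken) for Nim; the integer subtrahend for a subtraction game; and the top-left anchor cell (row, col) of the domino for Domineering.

PV length from [(2,1)]: 3 plies

[(2,1)] X move#1: h0:-1:+1/(1,1)*, h0:-2:-1/(0,1), h1:-1:-1/(2,0)
[(1,1)] O move#2: h0:-1:-1/(0,1)*, h1:-1:-1/(1,0)
[(0,1)] X move#3: h1:-1:+1/(0,0)*
[(0,0)] end (terminal -1, O#4); searched (2,1) to 11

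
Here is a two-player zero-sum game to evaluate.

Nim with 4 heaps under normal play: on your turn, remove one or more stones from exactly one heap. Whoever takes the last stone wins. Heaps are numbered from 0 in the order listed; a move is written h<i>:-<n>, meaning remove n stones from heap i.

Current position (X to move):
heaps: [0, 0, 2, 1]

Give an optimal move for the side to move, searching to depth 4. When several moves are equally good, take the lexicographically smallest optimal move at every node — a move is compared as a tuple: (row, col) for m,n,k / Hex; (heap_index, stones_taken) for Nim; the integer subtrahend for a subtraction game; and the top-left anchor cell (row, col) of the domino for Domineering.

X's best at [(0,0,2,1)]: h2:-1

[(0,0,2,1)] X move#1: h2:-1:+1/(0,0,1,1)*, h2:-2:-1/(0,0,0,1), h3:-1:-1/(0,0,2,0)
[(0,0,1,1)] O move#2: h2:-1:-1/(0,0,0,1)*, h3:-1:-1/(0,0,1,0)
[(0,0,0,1)] X move#3: h3:-1:+1/(0,0,0,0)*
[(0,0,0,0)] end (terminal -1, O#4); searched (0,0,2,1) to 4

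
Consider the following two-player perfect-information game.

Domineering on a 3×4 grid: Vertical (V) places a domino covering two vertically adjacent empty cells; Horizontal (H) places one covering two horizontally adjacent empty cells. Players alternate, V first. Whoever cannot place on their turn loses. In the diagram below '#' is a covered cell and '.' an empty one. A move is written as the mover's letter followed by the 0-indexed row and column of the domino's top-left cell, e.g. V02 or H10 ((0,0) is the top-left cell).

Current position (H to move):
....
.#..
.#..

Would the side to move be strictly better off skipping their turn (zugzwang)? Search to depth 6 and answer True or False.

[..../.#../.#..] H move#1: H00:-1/##../.#../.#.., H01:-1/.##./.#../.#.., H02:-1/..##/.#../.#.., H12:+1/..../.###/.#..*, H22:-1/..../.#../.###
[..../.###/.#..] V move#2: V00:-1/#.../####/.#..*, V10:-1/..../####/##..
[#.../####/.#..] H move#3: H01:+1/###./####/.#..*, H02:+1/#.##/####/.#.., H22:+1/#.../####/.###
[###./####/.#..] end (terminal -1, V#4); searched ..../.#../.#.. to 6
pass branch (V moves first from the same position):
  | [..../.#../.#..] V move#1: V00:-1/#.../##../.#.., V02:+1/..#./.##./.#..*, V03:+1/...#/.#.#/.#.., V10:-1/..../##../##.., V12:+1/..../.##./.##., V13:+1/..../.#.#/.#.#
  | [..#./.##./.#..] H move#2: H00:-1/###./.##./.#..*, H22:-1/..#./.##./.###
  | [###./.##./.#..] V move#3: V03:+1/####/.###/.#..*, V10:+1/###./###./##.., V13:+1/###./.###/.#.#
  | [####/.###/.#..] H move#4: H22:-1/####/.###/.###*
  | [####/.###/.###] V move#5: V10:+1/####/####/####*
  | [####/####/####] end (terminal -1, H#6); searched ..../.#../.#.. to 6
H moving scores +1; H passing scores -1

zugzwang(..../.#../.#.., H) = False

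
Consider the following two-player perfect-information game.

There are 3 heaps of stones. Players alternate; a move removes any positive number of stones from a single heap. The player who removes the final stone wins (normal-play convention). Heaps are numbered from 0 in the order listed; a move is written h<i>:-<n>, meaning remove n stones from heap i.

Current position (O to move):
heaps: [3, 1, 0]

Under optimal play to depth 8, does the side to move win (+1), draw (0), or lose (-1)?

ply 1, O at (3,1,0) | h0:-1=-1→(2,1,0); h0:-2=+1→(1,1,0)*; h0:-3=-1→(0,1,0); h1:-1=-1→(3,0,0)
ply 2, X at (1,1,0) | h0:-1=-1→(0,1,0)*; h1:-1=-1→(1,0,0)
ply 3, O at (0,1,0) | h1:-1=+1→(0,0,0)*
ply 4: (0,0,0) is terminal -1 (X); from (3,1,0) depth 8

value((3,1,0), O) = +1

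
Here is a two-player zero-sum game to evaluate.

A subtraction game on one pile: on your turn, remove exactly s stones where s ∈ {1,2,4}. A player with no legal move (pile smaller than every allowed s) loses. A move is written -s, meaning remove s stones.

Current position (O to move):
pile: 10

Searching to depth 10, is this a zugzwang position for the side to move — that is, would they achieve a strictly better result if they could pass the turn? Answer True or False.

p1 O@[10]: -1[9]+1* -2[8]-1 -4[6]+1
p2 X@[9]: -1[8]-1* -2[7]-1 -4[5]-1
p3 O@[8]: -1[7]-1 -2[6]+1* -4[4]-1
p4 X@[6]: -1[5]-1* -2[4]-1 -4[2]-1
p5 O@[5]: -1[4]-1 -2[3]+1* -4[1]-1
p6 X@[3]: -1[2]-1* -2[1]-1
p7 O@[2]: -1[1]-1 -2[0]+1*
p8 X@[0] terminal -1; root [10] d10
pass branch (X moves first from the same position):
  | p1 X@[10]: -1[9]+1* -2[8]-1 -4[6]+1
  | p2 O@[9]: -1[8]-1* -2[7]-1 -4[5]-1
  | p3 X@[8]: -1[7]-1 -2[6]+1* -4[4]-1
  | p4 O@[6]: -1[5]-1* -2[4]-1 -4[2]-1
  | p5 X@[5]: -1[4]-1 -2[3]+1* -4[1]-1
  | p6 O@[3]: -1[2]-1* -2[1]-1
  | p7 X@[2]: -1[1]-1 -2[0]+1*
  | p8 O@[0] terminal -1; root [10] d10
O moving scores +1; O passing scores -1

zugzwang(10, O) = False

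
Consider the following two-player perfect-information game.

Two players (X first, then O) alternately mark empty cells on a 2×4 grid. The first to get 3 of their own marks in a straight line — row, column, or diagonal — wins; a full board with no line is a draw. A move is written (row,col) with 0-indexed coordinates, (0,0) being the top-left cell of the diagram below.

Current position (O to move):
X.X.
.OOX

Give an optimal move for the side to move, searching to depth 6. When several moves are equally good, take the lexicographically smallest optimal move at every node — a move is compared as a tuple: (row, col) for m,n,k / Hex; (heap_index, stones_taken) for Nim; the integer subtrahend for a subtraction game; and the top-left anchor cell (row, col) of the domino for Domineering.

O's best at [X.X./.OOX]: (1,0)

ply 1, O at X.X./.OOX | (0,1)=+0→XOX./.OOX; (0,3)=-1→X.XO/.OOX; (1,0)=+1→X.X./OOOX*
ply 2: X.X./OOOX is terminal -1 (X); from X.X./.OOX depth 6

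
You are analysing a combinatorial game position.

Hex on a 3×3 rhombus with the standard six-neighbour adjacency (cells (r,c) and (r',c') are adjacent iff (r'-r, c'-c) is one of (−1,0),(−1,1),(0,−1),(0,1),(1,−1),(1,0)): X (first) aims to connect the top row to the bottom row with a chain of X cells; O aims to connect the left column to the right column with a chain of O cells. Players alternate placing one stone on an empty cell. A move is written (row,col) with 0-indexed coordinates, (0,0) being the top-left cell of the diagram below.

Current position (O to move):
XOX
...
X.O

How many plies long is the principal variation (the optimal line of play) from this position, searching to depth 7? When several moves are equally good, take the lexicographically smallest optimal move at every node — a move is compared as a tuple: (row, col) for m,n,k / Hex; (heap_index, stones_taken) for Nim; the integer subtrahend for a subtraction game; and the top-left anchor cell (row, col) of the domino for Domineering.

[XOX/.../X.O] O move#1: (1,0):-1/XOX/O../X.O*, (1,1):-1/XOX/.O./X.O, (1,2):-1/XOX/..O/X.O, (2,1):-1/XOX/.../XOO
[XOX/O../X.O] X move#2: (1,1):+1/XOX/OX./X.O*, (1,2):+1/XOX/O.X/X.O, (2,1):+1/XOX/O../XXO
[XOX/OX./X.O] end (terminal -1, O#3); searched XOX/.../X.O to 7

PV length from [XOX/.../X.O]: 2 plies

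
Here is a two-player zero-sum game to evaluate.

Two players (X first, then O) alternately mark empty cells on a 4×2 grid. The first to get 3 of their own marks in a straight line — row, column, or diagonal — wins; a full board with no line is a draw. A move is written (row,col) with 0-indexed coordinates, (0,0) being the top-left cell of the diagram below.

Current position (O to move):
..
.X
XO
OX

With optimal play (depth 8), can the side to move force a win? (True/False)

O winning at [../.X/XO/OX]: False

[../.X/XO/OX] O move#1: (0,0):+0/O./.X/XO/OX*, (0,1):+0/.O/.X/XO/OX, (1,0):+0/../OX/XO/OX
[O./.X/XO/OX] X move#2: (0,1):+0/OX/.X/XO/OX*, (1,0):+0/O./XX/XO/OX
[OX/.X/XO/OX] O move#3: (1,0):+0/OX/OX/XO/OX*
[OX/OX/XO/OX] end (terminal +0, X#4); searched ../.X/XO/OX to 8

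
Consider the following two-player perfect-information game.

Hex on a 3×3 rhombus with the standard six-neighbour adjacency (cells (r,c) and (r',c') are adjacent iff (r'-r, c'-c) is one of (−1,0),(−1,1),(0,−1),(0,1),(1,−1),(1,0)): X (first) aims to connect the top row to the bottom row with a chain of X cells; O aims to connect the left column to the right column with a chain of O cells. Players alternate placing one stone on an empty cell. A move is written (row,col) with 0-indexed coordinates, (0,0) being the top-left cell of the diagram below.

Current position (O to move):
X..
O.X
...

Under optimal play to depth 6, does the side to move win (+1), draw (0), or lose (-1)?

value(X../O.X/..., O) = +1

p1 O@[X../O.X/...]: (0,1)[XO./O.X/...]-1 (0,2)[X.O/O.X/...]+1* (1,1)[X../OOX/...]-1 (2,0)[X../O.X/O..]-1 (2,1)[X../O.X/.O.]-1 (2,2)[X../O.X/..O]-1
p2 X@[X.O/O.X/...]: (0,1)[XXO/O.X/...]-1* (1,1)[X.O/OXX/...]-1 (2,0)[X.O/O.X/X..]-1 (2,1)[X.O/O.X/.X.]-1 (2,2)[X.O/O.X/..X]-1
p3 O@[XXO/O.X/...]: (1,1)[XXO/OOX/...]+1* (2,0)[XXO/O.X/O..]-1 (2,1)[XXO/O.X/.O.]-1 (2,2)[XXO/O.X/..O]-1
p4 X@[XXO/OOX/...] terminal -1; root [X../O.X/...] d6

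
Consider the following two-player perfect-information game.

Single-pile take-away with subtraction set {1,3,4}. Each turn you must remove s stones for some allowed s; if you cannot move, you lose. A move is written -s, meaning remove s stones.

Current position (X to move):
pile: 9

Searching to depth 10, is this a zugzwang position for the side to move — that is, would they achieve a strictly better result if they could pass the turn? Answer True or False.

ply 1, X at 9 | -1=-1→8*; -3=-1→6; -4=-1→5
ply 2, O at 8 | -1=+1→7*; -3=-1→5; -4=-1→4
ply 3, X at 7 | -1=-1→6*; -3=-1→4; -4=-1→3
ply 4, O at 6 | -1=-1→5; -3=-1→3; -4=+1→2*
ply 5, X at 2 | -1=-1→1*
ply 6, O at 1 | -1=+1→0*
ply 7: 0 is terminal -1 (X); from 9 depth 10
if X skipped the turn, O would face:
~ ply 1, O at 9 | -1=-1→8*; -3=-1→6; -4=-1→5
~ ply 2, X at 8 | -1=+1→7*; -3=-1→5; -4=-1→4
~ ply 3, O at 7 | -1=-1→6*; -3=-1→4; -4=-1→3
~ ply 4, X at 6 | -1=-1→5; -3=-1→3; -4=+1→2*
~ ply 5, O at 2 | -1=-1→1*
~ ply 6, X at 1 | -1=+1→0*
~ ply 7: 0 is terminal -1 (O); from 9 depth 10
compare (X): move=-1 vs pass=+1

zugzwang(9, X) = True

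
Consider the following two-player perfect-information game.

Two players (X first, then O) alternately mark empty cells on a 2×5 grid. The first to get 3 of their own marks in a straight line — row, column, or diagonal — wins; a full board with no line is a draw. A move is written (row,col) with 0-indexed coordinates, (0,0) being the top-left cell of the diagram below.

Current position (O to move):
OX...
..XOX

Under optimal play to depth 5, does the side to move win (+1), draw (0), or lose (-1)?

p1 O@[OX.../..XOX]: (0,2)[OXO../..XOX]+0* (0,3)[OX.O./..XOX]+0 (0,4)[OX..O/..XOX]+0 (1,0)[OX.../O.XOX]+0 (1,1)[OX.../.OXOX]+0
p2 X@[OXO../..XOX]: (0,3)[OXOX./..XOX]+0* (0,4)[OXO.X/..XOX]+0 (1,0)[OXO../X.XOX]+0 (1,1)[OXO../.XXOX]+0
p3 O@[OXOX./..XOX]: (0,4)[OXOXO/..XOX]+0* (1,0)[OXOX./O.XOX]+0 (1,1)[OXOX./.OXOX]+0
p4 X@[OXOXO/..XOX]: (1,0)[OXOXO/X.XOX]+0* (1,1)[OXOXO/.XXOX]+0
p5 O@[OXOXO/X.XOX]: (1,1)[OXOXO/XOXOX]+0*
p6 X@[OXOXO/XOXOX] terminal +0; root [OX.../..XOX] d5

value(OX.../..XOX, O) = 0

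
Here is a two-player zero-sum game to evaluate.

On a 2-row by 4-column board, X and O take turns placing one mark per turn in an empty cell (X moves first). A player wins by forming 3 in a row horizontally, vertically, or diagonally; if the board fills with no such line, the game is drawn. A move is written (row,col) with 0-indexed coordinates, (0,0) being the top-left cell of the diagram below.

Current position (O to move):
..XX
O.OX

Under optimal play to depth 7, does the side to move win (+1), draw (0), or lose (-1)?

value(..XX/O.OX, O) = +1

[..XX/O.OX] O move#1: (0,0):-1/O.XX/O.OX, (0,1):+0/.OXX/O.OX, (1,1):+1/..XX/OOOX*
[..XX/OOOX] end (terminal -1, X#2); searched ..XX/O.OX to 7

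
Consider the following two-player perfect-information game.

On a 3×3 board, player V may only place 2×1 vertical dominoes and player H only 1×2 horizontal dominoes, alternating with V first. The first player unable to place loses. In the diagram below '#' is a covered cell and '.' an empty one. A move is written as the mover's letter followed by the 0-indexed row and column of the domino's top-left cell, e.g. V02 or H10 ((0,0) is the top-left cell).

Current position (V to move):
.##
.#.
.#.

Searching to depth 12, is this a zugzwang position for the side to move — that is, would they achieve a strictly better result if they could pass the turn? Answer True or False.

zugzwang(.##/.#./.#., V) = False

[.##/.#./.#.] V move#1: V00:+1/###/##./.#.*, V10:+1/.##/##./##., V12:+1/.##/.##/.##
[###/##./.#.] end (terminal -1, H#2); searched .##/.#./.#. to 12
if V skipped the turn, H would face:
~ [.##/.#./.#.] end (terminal -1, H#1); searched .##/.#./.#. to 12
compare (V): move=+1 vs pass=+1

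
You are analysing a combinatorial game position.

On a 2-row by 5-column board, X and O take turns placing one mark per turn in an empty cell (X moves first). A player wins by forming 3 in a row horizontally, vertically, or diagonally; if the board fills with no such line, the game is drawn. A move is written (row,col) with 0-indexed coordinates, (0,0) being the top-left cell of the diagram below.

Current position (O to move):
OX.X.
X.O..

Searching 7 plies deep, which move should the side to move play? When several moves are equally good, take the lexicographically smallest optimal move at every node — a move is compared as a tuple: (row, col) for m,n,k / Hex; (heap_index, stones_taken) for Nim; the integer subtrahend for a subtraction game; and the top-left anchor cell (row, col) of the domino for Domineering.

O's best at [OX.X./X.O..]: (0,2)

p1 O@[OX.X./X.O..]: (0,2)[OXOX./X.O..]+0* (0,4)[OX.XO/X.O..]-1 (1,1)[OX.X./XOO..]-1 (1,3)[OX.X./X.OO.]-1 (1,4)[OX.X./X.O.O]-1
p2 X@[OXOX./X.O..]: (0,4)[OXOXX/X.O..]-1 (1,1)[OXOX./XXO..]+0* (1,3)[OXOX./X.OX.]+0 (1,4)[OXOX./X.O.X]+0
p3 O@[OXOX./XXO..]: (0,4)[OXOXO/XXO..]+0* (1,3)[OXOX./XXOO.]+0 (1,4)[OXOX./XXO.O]+0
p4 X@[OXOXO/XXO..]: (1,3)[OXOXO/XXOX.]+0* (1,4)[OXOXO/XXO.X]+0
p5 O@[OXOXO/XXOX.]: (1,4)[OXOXO/XXOXO]+0*
p6 X@[OXOXO/XXOXO] terminal +0; root [OX.X./X.O..] d7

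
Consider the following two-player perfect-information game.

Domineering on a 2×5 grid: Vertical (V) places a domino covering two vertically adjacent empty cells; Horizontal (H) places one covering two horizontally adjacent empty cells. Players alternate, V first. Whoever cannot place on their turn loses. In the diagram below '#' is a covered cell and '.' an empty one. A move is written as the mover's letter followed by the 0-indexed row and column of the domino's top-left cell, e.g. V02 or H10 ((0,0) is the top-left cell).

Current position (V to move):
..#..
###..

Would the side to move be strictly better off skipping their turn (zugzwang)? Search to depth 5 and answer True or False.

p1 V@[..#../###..]: V03[..##./####.]+1* V04[..#.#/###.#]+1
p2 H@[..##./####.]: H00[####./####.]-1*
p3 V@[####./####.]: V04[#####/#####]+1*
p4 H@[#####/#####] terminal -1; root [..#../###..] d5
pass branch (H moves first from the same position):
  | p1 H@[..#../###..]: H00[###../###..]-1 H03[..###/###..]+1* H13[..#../#####]+1
  | p2 V@[..###/###..] terminal -1; root [..#../###..] d5
V moving scores +1; V passing scores -1

zugzwang(..#../###.., V) = False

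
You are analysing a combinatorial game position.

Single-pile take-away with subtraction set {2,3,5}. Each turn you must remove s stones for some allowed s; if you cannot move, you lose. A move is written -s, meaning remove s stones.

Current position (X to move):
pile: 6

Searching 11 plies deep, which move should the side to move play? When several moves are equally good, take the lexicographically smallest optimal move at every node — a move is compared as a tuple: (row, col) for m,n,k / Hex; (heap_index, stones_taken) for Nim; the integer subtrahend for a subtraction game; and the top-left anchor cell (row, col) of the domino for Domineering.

p1 X@[6]: -2[4]-1 -3[3]-1 -5[1]+1*
p2 O@[1] terminal -1; root [6] d11

X's best at [6]: -5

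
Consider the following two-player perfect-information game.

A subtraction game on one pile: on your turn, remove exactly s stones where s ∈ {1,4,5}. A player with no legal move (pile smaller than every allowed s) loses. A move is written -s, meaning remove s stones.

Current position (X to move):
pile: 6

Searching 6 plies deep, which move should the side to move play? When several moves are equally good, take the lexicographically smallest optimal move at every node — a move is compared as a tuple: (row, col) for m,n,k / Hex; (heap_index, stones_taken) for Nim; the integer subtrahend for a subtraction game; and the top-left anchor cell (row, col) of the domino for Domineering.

X's best at [6]: -4

[6] X move#1: -1:-1/5, -4:+1/2*, -5:-1/1
[2] O move#2: -1:-1/1*
[1] X move#3: -1:+1/0*
[0] end (terminal -1, O#4); searched 6 to 6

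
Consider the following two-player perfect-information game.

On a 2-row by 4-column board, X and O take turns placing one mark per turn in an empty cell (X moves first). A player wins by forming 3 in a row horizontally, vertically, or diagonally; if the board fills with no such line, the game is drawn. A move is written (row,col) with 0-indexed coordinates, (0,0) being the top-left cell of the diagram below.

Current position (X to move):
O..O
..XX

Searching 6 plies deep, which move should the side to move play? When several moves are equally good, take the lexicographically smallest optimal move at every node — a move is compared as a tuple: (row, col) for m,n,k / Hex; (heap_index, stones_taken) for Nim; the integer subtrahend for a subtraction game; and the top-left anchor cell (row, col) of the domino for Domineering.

X's best at [O..O/..XX]: (1,1)

[O..O/..XX] X move#1: (0,1):+0/OX.O/..XX, (0,2):+0/O.XO/..XX, (1,0):+0/O..O/X.XX, (1,1):+1/O..O/.XXX*
[O..O/.XXX] end (terminal -1, O#2); searched O..O/..XX to 6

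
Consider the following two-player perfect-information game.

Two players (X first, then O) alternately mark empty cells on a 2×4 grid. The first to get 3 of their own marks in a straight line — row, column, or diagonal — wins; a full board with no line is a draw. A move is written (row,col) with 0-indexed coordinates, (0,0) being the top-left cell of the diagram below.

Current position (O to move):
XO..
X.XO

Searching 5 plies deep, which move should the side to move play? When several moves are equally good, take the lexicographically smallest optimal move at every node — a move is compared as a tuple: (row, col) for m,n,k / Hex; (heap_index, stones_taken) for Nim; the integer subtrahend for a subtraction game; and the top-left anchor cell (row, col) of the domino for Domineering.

O's best at [XO../X.XO]: (1,1)

[XO../X.XO] O move#1: (0,2):-1/XOO./X.XO, (0,3):-1/XO.O/X.XO, (1,1):+0/XO../XOXO*
[XO../XOXO] X move#2: (0,2):+0/XOX./XOXO*, (0,3):+0/XO.X/XOXO
[XOX./XOXO] O move#3: (0,3):+0/XOXO/XOXO*
[XOXO/XOXO] end (terminal +0, X#4); searched XO../X.XO to 5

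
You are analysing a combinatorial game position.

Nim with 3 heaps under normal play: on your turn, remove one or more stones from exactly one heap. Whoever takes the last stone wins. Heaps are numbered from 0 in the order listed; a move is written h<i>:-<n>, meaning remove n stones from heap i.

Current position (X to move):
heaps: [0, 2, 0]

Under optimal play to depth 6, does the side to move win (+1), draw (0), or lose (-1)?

[(0,2,0)] X move#1: h1:-1:-1/(0,1,0), h1:-2:+1/(0,0,0)*
[(0,0,0)] end (terminal -1, O#2); searched (0,2,0) to 6

value((0,2,0), X) = +1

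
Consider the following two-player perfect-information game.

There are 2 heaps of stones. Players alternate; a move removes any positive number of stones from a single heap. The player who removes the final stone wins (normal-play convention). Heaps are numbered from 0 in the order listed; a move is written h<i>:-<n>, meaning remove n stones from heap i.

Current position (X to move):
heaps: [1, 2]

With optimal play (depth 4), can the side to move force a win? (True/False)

ply 1, X at (1,2) | h0:-1=-1→(0,2); h1:-1=+1→(1,1)*; h1:-2=-1→(1,0)
ply 2, O at (1,1) | h0:-1=-1→(0,1)*; h1:-1=-1→(1,0)
ply 3, X at (0,1) | h1:-1=+1→(0,0)*
ply 4: (0,0) is terminal -1 (O); from (1,2) depth 4

X winning at [(1,2)]: True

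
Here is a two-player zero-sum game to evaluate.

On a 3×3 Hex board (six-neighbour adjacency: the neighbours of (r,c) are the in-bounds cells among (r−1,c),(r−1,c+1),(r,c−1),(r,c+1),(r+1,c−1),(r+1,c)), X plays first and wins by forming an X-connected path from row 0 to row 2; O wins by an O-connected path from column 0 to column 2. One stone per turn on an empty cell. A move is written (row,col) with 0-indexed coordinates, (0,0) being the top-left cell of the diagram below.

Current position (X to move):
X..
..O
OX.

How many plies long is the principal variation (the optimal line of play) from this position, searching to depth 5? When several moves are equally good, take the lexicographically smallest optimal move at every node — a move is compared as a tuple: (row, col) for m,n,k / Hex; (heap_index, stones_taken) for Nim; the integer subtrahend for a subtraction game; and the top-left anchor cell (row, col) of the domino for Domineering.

p1 X@[X../..O/OX.]: (0,1)[XX./..O/OX.]-1 (0,2)[X.X/..O/OX.]-1 (1,0)[X../X.O/OX.]-1 (1,1)[X../.XO/OX.]+1* (2,2)[X../..O/OXX]-1
p2 O@[X../.XO/OX.]: (0,1)[XO./.XO/OX.]-1* (0,2)[X.O/.XO/OX.]-1 (1,0)[X../OXO/OX.]-1 (2,2)[X../.XO/OXO]-1
p3 X@[XO./.XO/OX.]: (0,2)[XOX/.XO/OX.]+1* (1,0)[XO./XXO/OX.]+1 (2,2)[XO./.XO/OXX]+1
p4 O@[XOX/.XO/OX.] terminal -1; root [X../..O/OX.] d5

PV length from [X../..O/OX.]: 3 plies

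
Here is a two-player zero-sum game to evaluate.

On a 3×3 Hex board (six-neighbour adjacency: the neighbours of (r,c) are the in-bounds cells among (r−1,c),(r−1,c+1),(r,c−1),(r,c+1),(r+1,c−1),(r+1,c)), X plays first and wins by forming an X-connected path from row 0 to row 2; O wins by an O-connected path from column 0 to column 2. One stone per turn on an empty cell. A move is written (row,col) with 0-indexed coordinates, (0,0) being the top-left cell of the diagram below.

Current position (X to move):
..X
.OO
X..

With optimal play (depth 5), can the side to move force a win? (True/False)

p1 X@[..X/.OO/X..]: (0,0)[X.X/.OO/X..]-1 (0,1)[.XX/.OO/X..]-1 (1,0)[..X/XOO/X..]+1* (2,1)[..X/.OO/XX.]-1 (2,2)[..X/.OO/X.X]-1
p2 O@[..X/XOO/X..]: (0,0)[O.X/XOO/X..]-1* (0,1)[.OX/XOO/X..]-1 (2,1)[..X/XOO/XO.]-1 (2,2)[..X/XOO/X.O]-1
p3 X@[O.X/XOO/X..]: (0,1)[OXX/XOO/X..]+1* (2,1)[O.X/XOO/XX.]-1 (2,2)[O.X/XOO/X.X]-1
p4 O@[OXX/XOO/X..] terminal -1; root [..X/.OO/X..] d5

X winning at [..X/.OO/X..]: True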